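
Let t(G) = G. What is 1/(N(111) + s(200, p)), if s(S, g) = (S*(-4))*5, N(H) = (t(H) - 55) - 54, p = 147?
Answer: -1/3998 ≈ -0.00025012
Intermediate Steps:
N(H) = -109 + H (N(H) = (H - 55) - 54 = (-55 + H) - 54 = -109 + H)
s(S, g) = -20*S (s(S, g) = -4*S*5 = -20*S)
1/(N(111) + s(200, p)) = 1/((-109 + 111) - 20*200) = 1/(2 - 4000) = 1/(-3998) = -1/3998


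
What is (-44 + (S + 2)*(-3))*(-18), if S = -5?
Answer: 630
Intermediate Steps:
(-44 + (S + 2)*(-3))*(-18) = (-44 + (-5 + 2)*(-3))*(-18) = (-44 - 3*(-3))*(-18) = (-44 + 9)*(-18) = -35*(-18) = 630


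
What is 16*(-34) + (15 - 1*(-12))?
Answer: -517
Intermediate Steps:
16*(-34) + (15 - 1*(-12)) = -544 + (15 + 12) = -544 + 27 = -517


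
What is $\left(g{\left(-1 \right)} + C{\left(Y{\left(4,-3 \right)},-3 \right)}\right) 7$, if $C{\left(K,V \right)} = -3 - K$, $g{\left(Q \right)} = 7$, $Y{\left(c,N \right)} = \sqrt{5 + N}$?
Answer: $28 - 7 \sqrt{2} \approx 18.1$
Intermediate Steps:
$\left(g{\left(-1 \right)} + C{\left(Y{\left(4,-3 \right)},-3 \right)}\right) 7 = \left(7 - \left(3 + \sqrt{5 - 3}\right)\right) 7 = \left(7 - \left(3 + \sqrt{2}\right)\right) 7 = \left(4 - \sqrt{2}\right) 7 = 28 - 7 \sqrt{2}$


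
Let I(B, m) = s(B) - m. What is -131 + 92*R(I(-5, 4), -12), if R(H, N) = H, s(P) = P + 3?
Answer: -683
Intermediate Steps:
s(P) = 3 + P
I(B, m) = 3 + B - m (I(B, m) = (3 + B) - m = 3 + B - m)
-131 + 92*R(I(-5, 4), -12) = -131 + 92*(3 - 5 - 1*4) = -131 + 92*(3 - 5 - 4) = -131 + 92*(-6) = -131 - 552 = -683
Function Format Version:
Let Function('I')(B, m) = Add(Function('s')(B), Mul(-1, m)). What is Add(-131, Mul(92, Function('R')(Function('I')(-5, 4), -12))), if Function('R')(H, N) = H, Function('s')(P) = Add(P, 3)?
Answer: -683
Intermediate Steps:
Function('s')(P) = Add(3, P)
Function('I')(B, m) = Add(3, B, Mul(-1, m)) (Function('I')(B, m) = Add(Add(3, B), Mul(-1, m)) = Add(3, B, Mul(-1, m)))
Add(-131, Mul(92, Function('R')(Function('I')(-5, 4), -12))) = Add(-131, Mul(92, Add(3, -5, Mul(-1, 4)))) = Add(-131, Mul(92, Add(3, -5, -4))) = Add(-131, Mul(92, -6)) = Add(-131, -552) = -683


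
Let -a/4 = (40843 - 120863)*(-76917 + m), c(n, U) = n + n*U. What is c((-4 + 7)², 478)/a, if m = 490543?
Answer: 4311/132393410080 ≈ 3.2562e-8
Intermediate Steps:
c(n, U) = n + U*n
a = 132393410080 (a = -4*(40843 - 120863)*(-76917 + 490543) = -(-320080)*413626 = -4*(-33098352520) = 132393410080)
c((-4 + 7)², 478)/a = ((-4 + 7)²*(1 + 478))/132393410080 = (3²*479)*(1/132393410080) = (9*479)*(1/132393410080) = 4311*(1/132393410080) = 4311/132393410080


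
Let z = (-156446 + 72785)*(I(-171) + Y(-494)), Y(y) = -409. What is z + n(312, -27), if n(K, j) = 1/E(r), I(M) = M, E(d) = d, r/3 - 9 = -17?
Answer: 1164561119/24 ≈ 4.8523e+7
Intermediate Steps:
r = -24 (r = 27 + 3*(-17) = 27 - 51 = -24)
n(K, j) = -1/24 (n(K, j) = 1/(-24) = -1/24)
z = 48523380 (z = (-156446 + 72785)*(-171 - 409) = -83661*(-580) = 48523380)
z + n(312, -27) = 48523380 - 1/24 = 1164561119/24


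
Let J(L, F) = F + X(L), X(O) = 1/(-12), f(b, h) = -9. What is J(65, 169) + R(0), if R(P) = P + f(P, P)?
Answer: 1919/12 ≈ 159.92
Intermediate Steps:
X(O) = -1/12
J(L, F) = -1/12 + F (J(L, F) = F - 1/12 = -1/12 + F)
R(P) = -9 + P (R(P) = P - 9 = -9 + P)
J(65, 169) + R(0) = (-1/12 + 169) + (-9 + 0) = 2027/12 - 9 = 1919/12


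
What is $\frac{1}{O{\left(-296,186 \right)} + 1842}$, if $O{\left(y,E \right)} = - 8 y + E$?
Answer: $\frac{1}{4396} \approx 0.00022748$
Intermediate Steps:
$O{\left(y,E \right)} = E - 8 y$
$\frac{1}{O{\left(-296,186 \right)} + 1842} = \frac{1}{\left(186 - -2368\right) + 1842} = \frac{1}{\left(186 + 2368\right) + 1842} = \frac{1}{2554 + 1842} = \frac{1}{4396}$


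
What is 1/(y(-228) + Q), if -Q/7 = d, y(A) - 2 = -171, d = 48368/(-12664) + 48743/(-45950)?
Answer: -72738850/9808048567 ≈ -0.0074162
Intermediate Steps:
d = -354973869/72738850 (d = 48368*(-1/12664) + 48743*(-1/45950) = -6046/1583 - 48743/45950 = -354973869/72738850 ≈ -4.8801)
y(A) = -169 (y(A) = 2 - 171 = -169)
Q = 2484817083/72738850 (Q = -7*(-354973869/72738850) = 2484817083/72738850 ≈ 34.161)
1/(y(-228) + Q) = 1/(-169 + 2484817083/72738850) = 1/(-9808048567/72738850) = -72738850/9808048567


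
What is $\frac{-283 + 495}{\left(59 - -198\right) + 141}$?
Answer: $\frac{106}{199} \approx 0.53266$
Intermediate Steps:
$\frac{-283 + 495}{\left(59 - -198\right) + 141} = \frac{212}{\left(59 + 198\right) + 141} = \frac{212}{257 + 141} = \frac{212}{398} = 212 \cdot \frac{1}{398} = \frac{106}{199}$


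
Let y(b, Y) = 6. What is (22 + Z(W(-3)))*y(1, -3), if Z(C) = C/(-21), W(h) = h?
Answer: 930/7 ≈ 132.86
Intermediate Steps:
Z(C) = -C/21 (Z(C) = C*(-1/21) = -C/21)
(22 + Z(W(-3)))*y(1, -3) = (22 - 1/21*(-3))*6 = (22 + ⅐)*6 = (155/7)*6 = 930/7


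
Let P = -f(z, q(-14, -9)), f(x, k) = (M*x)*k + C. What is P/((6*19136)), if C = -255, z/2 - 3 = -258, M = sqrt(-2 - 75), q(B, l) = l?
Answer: 85/38272 - 765*I*sqrt(77)/19136 ≈ 0.0022209 - 0.3508*I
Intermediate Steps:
M = I*sqrt(77) (M = sqrt(-77) = I*sqrt(77) ≈ 8.775*I)
z = -510 (z = 6 + 2*(-258) = 6 - 516 = -510)
f(x, k) = -255 + I*k*x*sqrt(77) (f(x, k) = ((I*sqrt(77))*x)*k - 255 = (I*x*sqrt(77))*k - 255 = I*k*x*sqrt(77) - 255 = -255 + I*k*x*sqrt(77))
P = 255 - 4590*I*sqrt(77) (P = -(-255 + I*(-9)*(-510)*sqrt(77)) = -(-255 + 4590*I*sqrt(77)) = 255 - 4590*I*sqrt(77) ≈ 255.0 - 40277.0*I)
P/((6*19136)) = (255 - 4590*I*sqrt(77))/((6*19136)) = (255 - 4590*I*sqrt(77))/114816 = (255 - 4590*I*sqrt(77))*(1/114816) = 85/38272 - 765*I*sqrt(77)/19136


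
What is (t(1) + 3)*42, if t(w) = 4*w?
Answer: 294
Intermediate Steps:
(t(1) + 3)*42 = (4*1 + 3)*42 = (4 + 3)*42 = 7*42 = 294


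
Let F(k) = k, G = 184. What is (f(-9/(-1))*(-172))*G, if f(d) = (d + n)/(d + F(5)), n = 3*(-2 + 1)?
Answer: -94944/7 ≈ -13563.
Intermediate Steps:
n = -3 (n = 3*(-1) = -3)
f(d) = (-3 + d)/(5 + d) (f(d) = (d - 3)/(d + 5) = (-3 + d)/(5 + d))
(f(-9/(-1))*(-172))*G = (((-3 - 9/(-1))/(5 - 9/(-1)))*(-172))*184 = (((-3 - 9*(-1))/(5 - 9*(-1)))*(-172))*184 = (((-3 + 9)/(5 + 9))*(-172))*184 = ((6/14)*(-172))*184 = (((1/14)*6)*(-172))*184 = ((3/7)*(-172))*184 = -516/7*184 = -94944/7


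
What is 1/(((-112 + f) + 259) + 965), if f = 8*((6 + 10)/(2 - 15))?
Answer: 13/14328 ≈ 0.00090731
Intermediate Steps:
f = -128/13 (f = 8*(16/(-13)) = 8*(16*(-1/13)) = 8*(-16/13) = -128/13 ≈ -9.8462)
1/(((-112 + f) + 259) + 965) = 1/(((-112 - 128/13) + 259) + 965) = 1/((-1584/13 + 259) + 965) = 1/(1783/13 + 965) = 1/(14328/13) = 13/14328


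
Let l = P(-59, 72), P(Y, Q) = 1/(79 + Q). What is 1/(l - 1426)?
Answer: -151/215325 ≈ -0.00070127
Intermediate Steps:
l = 1/151 (l = 1/(79 + 72) = 1/151 ≈ 0.0066225)
1/(l - 1426) = 1/(1/151 - 1426) = 1/(-215325/151) = -151/215325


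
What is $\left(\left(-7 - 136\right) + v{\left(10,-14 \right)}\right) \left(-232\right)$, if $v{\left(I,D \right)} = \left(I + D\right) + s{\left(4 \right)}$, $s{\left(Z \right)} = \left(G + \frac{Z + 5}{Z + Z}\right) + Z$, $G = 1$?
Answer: $32683$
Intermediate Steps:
$s{\left(Z \right)} = 1 + Z + \frac{5 + Z}{2 Z}$ ($s{\left(Z \right)} = \left(1 + \frac{Z + 5}{Z + Z}\right) + Z = \left(1 + \frac{5 + Z}{2 Z}\right) + Z = 1 + Z + \frac{5 + Z}{2 Z}$)
$v{\left(I,D \right)} = \frac{49}{8} + D + I$ ($v{\left(I,D \right)} = \left(I + D\right) + \left(\frac{3}{2} + 4 + \frac{5}{2 \cdot 4}\right) = \left(D + I\right) + \left(\frac{3}{2} + 4 + \frac{5}{2} \cdot \frac{1}{4}\right) = \left(D + I\right) + \left(\frac{3}{2} + 4 + \frac{5}{8}\right) = \left(D + I\right) + \frac{49}{8} = \frac{49}{8} + D + I$)
$\left(\left(-7 - 136\right) + v{\left(10,-14 \right)}\right) \left(-232\right) = \left(\left(-7 - 136\right) + \left(\frac{49}{8} - 14 + 10\right)\right) \left(-232\right) = \left(\left(-7 - 136\right) + \frac{17}{8}\right) \left(-232\right) = \left(-143 + \frac{17}{8}\right) \left(-232\right) = \left(- \frac{1127}{8}\right) \left(-232\right) = 32683$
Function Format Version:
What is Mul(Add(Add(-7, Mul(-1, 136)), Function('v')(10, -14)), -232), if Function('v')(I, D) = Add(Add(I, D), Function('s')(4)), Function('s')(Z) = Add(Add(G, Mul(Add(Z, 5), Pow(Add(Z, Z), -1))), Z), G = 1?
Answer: 32683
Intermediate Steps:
Function('s')(Z) = Add(1, Z, Mul(Rational(1, 2), Pow(Z, -1), Add(5, Z))) (Function('s')(Z) = Add(Add(1, Mul(Add(Z, 5), Pow(Add(Z, Z), -1))), Z) = Add(Add(1, Mul(Add(5, Z), Pow(Mul(2, Z), -1))), Z) = Add(Add(1, Mul(Add(5, Z), Mul(Rational(1, 2), Pow(Z, -1)))), Z) = Add(Add(1, Mul(Rational(1, 2), Pow(Z, -1), Add(5, Z))), Z) = Add(1, Z, Mul(Rational(1, 2), Pow(Z, -1), Add(5, Z))))
Function('v')(I, D) = Add(Rational(49, 8), D, I) (Function('v')(I, D) = Add(Add(I, D), Add(Rational(3, 2), 4, Mul(Rational(5, 2), Pow(4, -1)))) = Add(Add(D, I), Add(Rational(3, 2), 4, Mul(Rational(5, 2), Rational(1, 4)))) = Add(Add(D, I), Add(Rational(3, 2), 4, Rational(5, 8))) = Add(Add(D, I), Rational(49, 8)) = Add(Rational(49, 8), D, I))
Mul(Add(Add(-7, Mul(-1, 136)), Function('v')(10, -14)), -232) = Mul(Add(Add(-7, Mul(-1, 136)), Add(Rational(49, 8), -14, 10)), -232) = Mul(Add(Add(-7, -136), Rational(17, 8)), -232) = Mul(Add(-143, Rational(17, 8)), -232) = Mul(Rational(-1127, 8), -232) = 32683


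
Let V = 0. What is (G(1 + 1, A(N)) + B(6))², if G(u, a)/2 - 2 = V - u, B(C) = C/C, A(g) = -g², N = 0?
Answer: 1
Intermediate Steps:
B(C) = 1
G(u, a) = 4 - 2*u (G(u, a) = 4 + 2*(0 - u) = 4 + 2*(-u) = 4 - 2*u)
(G(1 + 1, A(N)) + B(6))² = ((4 - 2*(1 + 1)) + 1)² = ((4 - 2*2) + 1)² = ((4 - 4) + 1)² = (0 + 1)² = 1² = 1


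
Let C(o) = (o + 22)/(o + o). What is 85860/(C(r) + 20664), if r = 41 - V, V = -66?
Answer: 1224936/294815 ≈ 4.1549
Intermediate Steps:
r = 107 (r = 41 - 1*(-66) = 41 + 66 = 107)
C(o) = (22 + o)/(2*o) (C(o) = (22 + o)/((2*o)) = (22 + o)*(1/(2*o)) = (22 + o)/(2*o))
85860/(C(r) + 20664) = 85860/((1/2)*(22 + 107)/107 + 20664) = 85860/((1/2)*(1/107)*129 + 20664) = 85860/(129/214 + 20664) = 85860/(4422225/214) = 85860*(214/4422225) = 1224936/294815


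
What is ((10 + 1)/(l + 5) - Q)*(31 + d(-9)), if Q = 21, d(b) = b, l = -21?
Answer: -3817/8 ≈ -477.13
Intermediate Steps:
((10 + 1)/(l + 5) - Q)*(31 + d(-9)) = ((10 + 1)/(-21 + 5) - 1*21)*(31 - 9) = (11/(-16) - 21)*22 = (11*(-1/16) - 21)*22 = (-11/16 - 21)*22 = -347/16*22 = -3817/8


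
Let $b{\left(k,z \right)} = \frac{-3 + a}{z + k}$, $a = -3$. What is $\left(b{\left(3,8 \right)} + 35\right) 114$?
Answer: $\frac{43206}{11} \approx 3927.8$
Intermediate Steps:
$b{\left(k,z \right)} = - \frac{6}{k + z}$ ($b{\left(k,z \right)} = \frac{-3 - 3}{z + k} = - \frac{6}{k + z}$)
$\left(b{\left(3,8 \right)} + 35\right) 114 = \left(- \frac{6}{3 + 8} + 35\right) 114 = \left(- \frac{6}{11} + 35\right) 114 = \frac{379}{11} \cdot 114 = \frac{43206}{11}$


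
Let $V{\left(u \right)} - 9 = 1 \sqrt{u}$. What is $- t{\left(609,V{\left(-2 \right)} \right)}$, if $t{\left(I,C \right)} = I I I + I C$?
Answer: $-225872010 - 609 i \sqrt{2} \approx -2.2587 \cdot 10^{8} - 861.26 i$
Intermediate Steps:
$V{\left(u \right)} = 9 + \sqrt{u}$ ($V{\left(u \right)} = 9 + 1 \sqrt{u} = 9 + \sqrt{u}$)
$t{\left(I,C \right)} = I^{3} + C I$ ($t{\left(I,C \right)} = I^{2} I + C I = I^{3} + C I$)
$- t{\left(609,V{\left(-2 \right)} \right)} = - 609 \left(\left(9 + \sqrt{-2}\right) + 609^{2}\right) = - 609 \left(\left(9 + i \sqrt{2}\right) + 370881\right) = - 609 \left(370890 + i \sqrt{2}\right) = - (225872010 + 609 i \sqrt{2}) = -225872010 - 609 i \sqrt{2}$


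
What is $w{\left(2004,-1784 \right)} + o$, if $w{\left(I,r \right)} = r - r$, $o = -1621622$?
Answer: $-1621622$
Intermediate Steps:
$w{\left(I,r \right)} = 0$
$w{\left(2004,-1784 \right)} + o = 0 - 1621622 = -1621622$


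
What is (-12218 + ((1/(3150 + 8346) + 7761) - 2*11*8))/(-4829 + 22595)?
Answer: -53260967/204237936 ≈ -0.26078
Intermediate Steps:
(-12218 + ((1/(3150 + 8346) + 7761) - 2*11*8))/(-4829 + 22595) = (-12218 + ((1/11496 + 7761) - 22*8))/17766 = (-12218 + ((1/11496 + 7761) - 176))*(1/17766) = (-12218 + (89220457/11496 - 176))*(1/17766) = (-12218 + 87197161/11496)*(1/17766) = -53260967/11496*1/17766 = -53260967/204237936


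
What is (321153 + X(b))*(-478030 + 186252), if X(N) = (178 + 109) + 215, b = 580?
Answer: -93851852590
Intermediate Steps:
X(N) = 502 (X(N) = 287 + 215 = 502)
(321153 + X(b))*(-478030 + 186252) = (321153 + 502)*(-478030 + 186252) = 321655*(-291778) = -93851852590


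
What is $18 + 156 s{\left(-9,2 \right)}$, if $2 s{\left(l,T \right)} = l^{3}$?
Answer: $-56844$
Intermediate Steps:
$s{\left(l,T \right)} = \frac{l^{3}}{2}$
$18 + 156 s{\left(-9,2 \right)} = 18 + 156 \frac{\left(-9\right)^{3}}{2} = 18 + 156 \cdot \frac{1}{2} \left(-729\right) = 18 + 156 \left(- \frac{729}{2}\right) = 18 - 56862 = -56844$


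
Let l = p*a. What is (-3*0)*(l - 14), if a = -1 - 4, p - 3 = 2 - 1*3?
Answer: 0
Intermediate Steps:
p = 2 (p = 3 + (2 - 1*3) = 3 + (2 - 3) = 3 - 1 = 2)
a = -5
l = -10 (l = 2*(-5) = -10)
(-3*0)*(l - 14) = (-3*0)*(-10 - 14) = 0*(-24) = 0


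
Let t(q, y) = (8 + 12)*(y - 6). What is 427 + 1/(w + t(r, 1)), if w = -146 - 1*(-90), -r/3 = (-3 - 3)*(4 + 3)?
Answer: 66611/156 ≈ 426.99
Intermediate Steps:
r = 126 (r = -3*(-3 - 3)*(4 + 3) = -(-18)*7 = -3*(-42) = 126)
t(q, y) = -120 + 20*y (t(q, y) = 20*(-6 + y) = -120 + 20*y)
w = -56 (w = -146 + 90 = -56)
427 + 1/(w + t(r, 1)) = 427 + 1/(-56 + (-120 + 20*1)) = 427 + 1/(-56 + (-120 + 20)) = 427 + 1/(-56 - 100) = 427 + 1/(-156) = 427 - 1/156 = 66611/156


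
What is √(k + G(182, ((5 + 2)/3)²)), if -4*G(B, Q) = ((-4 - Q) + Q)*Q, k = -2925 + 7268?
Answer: 4*√2446/3 ≈ 65.943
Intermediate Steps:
k = 4343
G(B, Q) = Q (G(B, Q) = -((-4 - Q) + Q)*Q/4 = -(-1)*Q = Q)
√(k + G(182, ((5 + 2)/3)²)) = √(4343 + ((5 + 2)/3)²) = √(4343 + (7*(⅓))²) = √(4343 + (7/3)²) = √(4343 + 49/9) = √(39136/9) = 4*√2446/3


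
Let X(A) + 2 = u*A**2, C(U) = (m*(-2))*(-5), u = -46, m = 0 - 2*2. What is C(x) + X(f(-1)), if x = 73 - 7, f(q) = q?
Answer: -88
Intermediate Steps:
m = -4 (m = 0 - 4 = -4)
x = 66
C(U) = -40 (C(U) = -4*(-2)*(-5) = 8*(-5) = -40)
X(A) = -2 - 46*A**2
C(x) + X(f(-1)) = -40 + (-2 - 46*(-1)**2) = -40 + (-2 - 46*1) = -40 + (-2 - 46) = -40 - 48 = -88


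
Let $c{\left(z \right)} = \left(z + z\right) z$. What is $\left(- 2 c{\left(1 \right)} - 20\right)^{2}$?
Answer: $576$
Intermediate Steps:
$c{\left(z \right)} = 2 z^{2}$ ($c{\left(z \right)} = 2 z z = 2 z^{2}$)
$\left(- 2 c{\left(1 \right)} - 20\right)^{2} = \left(- 2 \cdot 2 \cdot 1^{2} - 20\right)^{2} = \left(- 2 \cdot 2 \cdot 1 - 20\right)^{2} = \left(\left(-2\right) 2 - 20\right)^{2} = \left(-4 - 20\right)^{2} = \left(-24\right)^{2} = 576$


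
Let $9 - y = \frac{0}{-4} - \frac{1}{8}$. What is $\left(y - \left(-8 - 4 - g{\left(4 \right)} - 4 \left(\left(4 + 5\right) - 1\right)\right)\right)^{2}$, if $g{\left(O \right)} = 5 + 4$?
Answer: $\frac{247009}{64} \approx 3859.5$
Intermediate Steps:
$y = \frac{73}{8}$ ($y = 9 - \left(\frac{0}{-4} - \frac{1}{8}\right) = 9 - \left(0 \left(- \frac{1}{4}\right) - \frac{1}{8}\right) = 9 - \left(0 - \frac{1}{8}\right) = 9 - - \frac{1}{8} = 9 + \frac{1}{8} = \frac{73}{8} \approx 9.125$)
$g{\left(O \right)} = 9$
$\left(y - \left(-8 - 4 - g{\left(4 \right)} - 4 \left(\left(4 + 5\right) - 1\right)\right)\right)^{2} = \left(\frac{73}{8} - \left(-8 - 9 - 4 - 4 \left(\left(4 + 5\right) - 1\right)\right)\right)^{2} = \left(\frac{73}{8} - \left(-21 - 4 \left(9 - 1\right)\right)\right)^{2} = \left(\frac{73}{8} + \left(8 - \left(\left(\left(-4\right) 8 - 9\right) - 4\right)\right)\right)^{2} = \left(\frac{73}{8} + \left(8 - \left(\left(-32 - 9\right) - 4\right)\right)\right)^{2} = \left(\frac{73}{8} + \left(8 - \left(-41 - 4\right)\right)\right)^{2} = \left(\frac{73}{8} + \left(8 - -45\right)\right)^{2} = \left(\frac{73}{8} + \left(8 + 45\right)\right)^{2} = \left(\frac{73}{8} + 53\right)^{2} = \left(\frac{497}{8}\right)^{2} = \frac{247009}{64}$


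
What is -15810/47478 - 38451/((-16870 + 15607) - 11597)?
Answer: 270376663/101761180 ≈ 2.6570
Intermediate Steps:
-15810/47478 - 38451/((-16870 + 15607) - 11597) = -15810*1/47478 - 38451/(-1263 - 11597) = -2635/7913 - 38451/(-12860) = -2635/7913 - 38451*(-1/12860) = -2635/7913 + 38451/12860 = 270376663/101761180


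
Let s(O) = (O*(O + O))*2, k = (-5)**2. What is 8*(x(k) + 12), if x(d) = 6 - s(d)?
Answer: -19856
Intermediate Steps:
k = 25
s(O) = 4*O**2 (s(O) = (O*(2*O))*2 = (2*O**2)*2 = 4*O**2)
x(d) = 6 - 4*d**2
8*(x(k) + 12) = 8*((6 - 4*25**2) + 12) = 8*((6 - 4*625) + 12) = 8*((6 - 2500) + 12) = 8*(-2494 + 12) = 8*(-2482) = -19856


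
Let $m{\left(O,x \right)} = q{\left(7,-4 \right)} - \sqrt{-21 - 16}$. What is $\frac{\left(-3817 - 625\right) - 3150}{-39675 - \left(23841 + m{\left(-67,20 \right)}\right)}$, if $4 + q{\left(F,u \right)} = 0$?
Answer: $\frac{482183104}{4033774181} + \frac{7592 i \sqrt{37}}{4033774181} \approx 0.11954 + 1.1448 \cdot 10^{-5} i$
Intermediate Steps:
$q{\left(F,u \right)} = -4$ ($q{\left(F,u \right)} = -4 + 0 = -4$)
$m{\left(O,x \right)} = -4 - i \sqrt{37}$ ($m{\left(O,x \right)} = -4 - \sqrt{-21 - 16} = -4 - \sqrt{-37} = -4 - i \sqrt{37}$)
$\frac{\left(-3817 - 625\right) - 3150}{-39675 - \left(23841 + m{\left(-67,20 \right)}\right)} = \frac{\left(-3817 - 625\right) - 3150}{-39675 - \left(23837 - i \sqrt{37}\right)} = \frac{-4442 - 3150}{-39675 - \left(23837 - i \sqrt{37}\right)} = - \frac{7592}{-39675 - \left(23837 - i \sqrt{37}\right)} = - \frac{7592}{-63512 + i \sqrt{37}}$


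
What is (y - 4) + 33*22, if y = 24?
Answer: 746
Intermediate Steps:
(y - 4) + 33*22 = (24 - 4) + 33*22 = 20 + 726 = 746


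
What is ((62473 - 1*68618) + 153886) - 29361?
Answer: 118380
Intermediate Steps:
((62473 - 1*68618) + 153886) - 29361 = ((62473 - 68618) + 153886) - 29361 = (-6145 + 153886) - 29361 = 147741 - 29361 = 118380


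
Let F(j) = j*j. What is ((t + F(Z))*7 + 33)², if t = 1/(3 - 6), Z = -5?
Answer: 380689/9 ≈ 42299.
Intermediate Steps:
F(j) = j²
t = -⅓ (t = 1/(-3) = -⅓ ≈ -0.33333)
((t + F(Z))*7 + 33)² = ((-⅓ + (-5)²)*7 + 33)² = ((-⅓ + 25)*7 + 33)² = ((74/3)*7 + 33)² = (518/3 + 33)² = (617/3)² = 380689/9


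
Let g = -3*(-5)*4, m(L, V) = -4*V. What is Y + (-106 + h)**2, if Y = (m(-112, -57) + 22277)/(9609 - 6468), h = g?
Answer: 6668861/3141 ≈ 2123.2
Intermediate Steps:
g = 60 (g = 15*4 = 60)
h = 60
Y = 22505/3141 (Y = (-4*(-57) + 22277)/(9609 - 6468) = (228 + 22277)/3141 = 22505*(1/3141) = 22505/3141 ≈ 7.1649)
Y + (-106 + h)**2 = 22505/3141 + (-106 + 60)**2 = 22505/3141 + (-46)**2 = 22505/3141 + 2116 = 6668861/3141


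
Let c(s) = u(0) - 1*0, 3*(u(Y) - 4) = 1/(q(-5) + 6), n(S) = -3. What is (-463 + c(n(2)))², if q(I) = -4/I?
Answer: 2191456969/10404 ≈ 2.1064e+5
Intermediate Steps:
u(Y) = 413/102 (u(Y) = 4 + 1/(3*(-4/(-5) + 6)) = 4 + 1/(3*(-4*(-⅕) + 6)) = 4 + 1/(3*(⅘ + 6)) = 4 + 1/(3*(34/5)) = 4 + (⅓)*(5/34) = 4 + 5/102 = 413/102)
c(s) = 413/102 (c(s) = 413/102 - 1*0 = 413/102 + 0 = 413/102)
(-463 + c(n(2)))² = (-463 + 413/102)² = (-46813/102)² = 2191456969/10404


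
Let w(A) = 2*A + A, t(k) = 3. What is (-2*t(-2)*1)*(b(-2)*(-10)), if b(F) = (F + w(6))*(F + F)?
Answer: -3840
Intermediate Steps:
w(A) = 3*A
b(F) = 2*F*(18 + F) (b(F) = (F + 3*6)*(F + F) = (F + 18)*(2*F) = (18 + F)*(2*F) = 2*F*(18 + F))
(-2*t(-2)*1)*(b(-2)*(-10)) = (-2*3*1)*((2*(-2)*(18 - 2))*(-10)) = (-6*1)*((2*(-2)*16)*(-10)) = -(-384)*(-10) = -6*640 = -3840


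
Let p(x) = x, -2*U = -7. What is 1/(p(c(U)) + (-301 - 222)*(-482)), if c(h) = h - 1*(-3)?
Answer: 2/504185 ≈ 3.9668e-6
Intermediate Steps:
U = 7/2 (U = -½*(-7) = 7/2 ≈ 3.5000)
c(h) = 3 + h (c(h) = h + 3 = 3 + h)
1/(p(c(U)) + (-301 - 222)*(-482)) = 1/((3 + 7/2) + (-301 - 222)*(-482)) = 1/(13/2 - 523*(-482)) = 1/(13/2 + 252086) = 1/(504185/2) = 2/504185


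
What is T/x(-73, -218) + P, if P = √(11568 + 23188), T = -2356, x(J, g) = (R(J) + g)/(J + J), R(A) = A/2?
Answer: -687952/509 + 2*√8689 ≈ -1165.1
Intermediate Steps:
R(A) = A/2 (R(A) = A*(½) = A/2)
x(J, g) = (g + J/2)/(2*J) (x(J, g) = (J/2 + g)/(J + J) = (g + J/2)/((2*J)) = (g + J/2)*(1/(2*J)) = (g + J/2)/(2*J))
P = 2*√8689 (P = √34756 = 2*√8689 ≈ 186.43)
T/x(-73, -218) + P = -2356*(-292/(-73 + 2*(-218))) + 2*√8689 = -2356*(-292/(-73 - 436)) + 2*√8689 = -2356/((¼)*(-1/73)*(-509)) + 2*√8689 = -2356/509/292 + 2*√8689 = -2356*292/509 + 2*√8689 = -687952/509 + 2*√8689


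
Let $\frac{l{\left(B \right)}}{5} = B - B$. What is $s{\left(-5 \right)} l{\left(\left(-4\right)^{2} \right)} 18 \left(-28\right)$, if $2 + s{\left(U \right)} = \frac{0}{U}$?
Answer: $0$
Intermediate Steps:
$s{\left(U \right)} = -2$ ($s{\left(U \right)} = -2 + \frac{0}{U} = -2 + 0 = -2$)
$l{\left(B \right)} = 0$ ($l{\left(B \right)} = 5 \left(B - B\right) = 5 \cdot 0 = 0$)
$s{\left(-5 \right)} l{\left(\left(-4\right)^{2} \right)} 18 \left(-28\right) = - 2 \cdot 0 \cdot 18 \left(-28\right) = \left(-2\right) 0 \left(-28\right) = 0 \left(-28\right) = 0$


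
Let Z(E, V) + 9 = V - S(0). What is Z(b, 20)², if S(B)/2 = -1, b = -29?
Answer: 169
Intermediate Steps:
S(B) = -2 (S(B) = 2*(-1) = -2)
Z(E, V) = -7 + V (Z(E, V) = -9 + (V - 1*(-2)) = -9 + (V + 2) = -9 + (2 + V) = -7 + V)
Z(b, 20)² = (-7 + 20)² = 13² = 169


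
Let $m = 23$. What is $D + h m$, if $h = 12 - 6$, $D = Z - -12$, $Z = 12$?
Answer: $162$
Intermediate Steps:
$D = 24$ ($D = 12 - -12 = 12 + 12 = 24$)
$h = 6$
$D + h m = 24 + 6 \cdot 23 = 24 + 138 = 162$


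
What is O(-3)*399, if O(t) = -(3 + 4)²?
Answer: -19551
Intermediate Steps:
O(t) = -49 (O(t) = -1*7² = -1*49 = -49)
O(-3)*399 = -49*399 = -19551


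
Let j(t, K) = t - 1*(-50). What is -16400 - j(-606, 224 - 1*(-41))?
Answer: -15844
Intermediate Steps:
j(t, K) = 50 + t (j(t, K) = t + 50 = 50 + t)
-16400 - j(-606, 224 - 1*(-41)) = -16400 - (50 - 606) = -16400 - 1*(-556) = -16400 + 556 = -15844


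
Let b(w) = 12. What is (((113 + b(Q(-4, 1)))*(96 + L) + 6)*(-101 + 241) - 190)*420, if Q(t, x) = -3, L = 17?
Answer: 830823000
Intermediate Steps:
(((113 + b(Q(-4, 1)))*(96 + L) + 6)*(-101 + 241) - 190)*420 = (((113 + 12)*(96 + 17) + 6)*(-101 + 241) - 190)*420 = ((125*113 + 6)*140 - 190)*420 = ((14125 + 6)*140 - 190)*420 = (14131*140 - 190)*420 = (1978340 - 190)*420 = 1978150*420 = 830823000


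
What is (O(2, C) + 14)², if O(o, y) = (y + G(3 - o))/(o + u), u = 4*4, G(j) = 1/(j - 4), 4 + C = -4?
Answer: 534361/2916 ≈ 183.25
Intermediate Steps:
C = -8 (C = -4 - 4 = -8)
G(j) = 1/(-4 + j)
u = 16
O(o, y) = (y + 1/(-1 - o))/(16 + o) (O(o, y) = (y + 1/(-4 + (3 - o)))/(o + 16) = (y + 1/(-1 - o))/(16 + o))
(O(2, C) + 14)² = ((-1 - 8*(1 + 2))/((1 + 2)*(16 + 2)) + 14)² = ((-1 - 8*3)/(3*18) + 14)² = ((⅓)*(1/18)*(-1 - 24) + 14)² = ((⅓)*(1/18)*(-25) + 14)² = (-25/54 + 14)² = (731/54)² = 534361/2916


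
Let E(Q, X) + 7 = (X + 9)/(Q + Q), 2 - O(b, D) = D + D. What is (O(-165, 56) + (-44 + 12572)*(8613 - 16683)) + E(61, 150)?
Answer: -12334331235/122 ≈ -1.0110e+8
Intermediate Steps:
O(b, D) = 2 - 2*D (O(b, D) = 2 - (D + D) = 2 - 2*D)
E(Q, X) = -7 + (9 + X)/(2*Q) (E(Q, X) = -7 + (X + 9)/(Q + Q) = -7 + (9 + X)/((2*Q)) = -7 + (9 + X)*(1/(2*Q)) = -7 + (9 + X)/(2*Q))
(O(-165, 56) + (-44 + 12572)*(8613 - 16683)) + E(61, 150) = ((2 - 2*56) + (-44 + 12572)*(8613 - 16683)) + (½)*(9 + 150 - 14*61)/61 = ((2 - 112) + 12528*(-8070)) + (½)*(1/61)*(9 + 150 - 854) = (-110 - 101100960) + (½)*(1/61)*(-695) = -101101070 - 695/122 = -12334331235/122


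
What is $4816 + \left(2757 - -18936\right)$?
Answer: $26509$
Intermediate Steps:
$4816 + \left(2757 - -18936\right) = 4816 + \left(2757 + 18936\right) = 4816 + 21693 = 26509$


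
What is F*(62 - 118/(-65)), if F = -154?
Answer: -638792/65 ≈ -9827.6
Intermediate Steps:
F*(62 - 118/(-65)) = -154*(62 - 118/(-65)) = -154*(62 - 118*(-1/65)) = -154*(62 + 118/65) = -154*4148/65 = -638792/65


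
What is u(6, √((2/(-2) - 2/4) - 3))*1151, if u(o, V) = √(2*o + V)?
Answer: 1151*√(48 + 6*I*√2)/2 ≈ 4002.6 + 351.06*I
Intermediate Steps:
u(o, V) = √(V + 2*o)
u(6, √((2/(-2) - 2/4) - 3))*1151 = √(√((2/(-2) - 2/4) - 3) + 2*6)*1151 = √(√((2*(-½) - 2*¼) - 3) + 12)*1151 = √(√((-1 - ½) - 3) + 12)*1151 = √(√(-3/2 - 3) + 12)*1151 = √(√(-9/2) + 12)*1151 = √(3*I*√2/2 + 12)*1151 = √(12 + 3*I*√2/2)*1151 = 1151*√(12 + 3*I*√2/2)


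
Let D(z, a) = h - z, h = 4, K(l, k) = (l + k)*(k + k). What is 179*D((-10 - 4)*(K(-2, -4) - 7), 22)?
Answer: 103462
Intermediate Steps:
K(l, k) = 2*k*(k + l) (K(l, k) = (k + l)*(2*k) = 2*k*(k + l))
D(z, a) = 4 - z
179*D((-10 - 4)*(K(-2, -4) - 7), 22) = 179*(4 - (-10 - 4)*(2*(-4)*(-4 - 2) - 7)) = 179*(4 - (-14)*(2*(-4)*(-6) - 7)) = 179*(4 - (-14)*(48 - 7)) = 179*(4 - (-14)*41) = 179*(4 - 1*(-574)) = 179*(4 + 574) = 179*578 = 103462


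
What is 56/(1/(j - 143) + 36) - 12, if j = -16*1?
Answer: -59772/5723 ≈ -10.444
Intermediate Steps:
j = -16
56/(1/(j - 143) + 36) - 12 = 56/(1/(-16 - 143) + 36) - 12 = 56/(1/(-159) + 36) - 12 = 56/(-1/159 + 36) - 12 = 56/(5723/159) - 12 = 56*(159/5723) - 12 = 8904/5723 - 12 = -59772/5723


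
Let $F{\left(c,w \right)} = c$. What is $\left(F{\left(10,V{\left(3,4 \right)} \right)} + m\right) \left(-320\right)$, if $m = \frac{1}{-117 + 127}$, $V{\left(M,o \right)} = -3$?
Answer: $-3232$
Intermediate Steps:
$m = \frac{1}{10} \approx 0.1$
$\left(F{\left(10,V{\left(3,4 \right)} \right)} + m\right) \left(-320\right) = \left(10 + \frac{1}{10}\right) \left(-320\right) = \frac{101}{10} \left(-320\right) = -3232$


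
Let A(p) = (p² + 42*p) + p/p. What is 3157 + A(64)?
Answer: 9942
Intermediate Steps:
A(p) = 1 + p² + 42*p (A(p) = (p² + 42*p) + 1 = 1 + p² + 42*p)
3157 + A(64) = 3157 + (1 + 64² + 42*64) = 3157 + (1 + 4096 + 2688) = 3157 + 6785 = 9942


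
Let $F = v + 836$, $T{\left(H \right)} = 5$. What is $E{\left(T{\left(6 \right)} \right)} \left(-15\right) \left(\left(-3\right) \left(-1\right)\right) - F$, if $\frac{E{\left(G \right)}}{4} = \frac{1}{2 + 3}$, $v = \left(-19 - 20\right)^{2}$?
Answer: $-2393$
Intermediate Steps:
$v = 1521$ ($v = \left(-39\right)^{2} = 1521$)
$E{\left(G \right)} = \frac{4}{5}$ ($E{\left(G \right)} = \frac{4}{2 + 3} = \frac{4}{5}$)
$F = 2357$ ($F = 1521 + 836 = 2357$)
$E{\left(T{\left(6 \right)} \right)} \left(-15\right) \left(\left(-3\right) \left(-1\right)\right) - F = \frac{4}{5} \left(-15\right) \left(\left(-3\right) \left(-1\right)\right) - 2357 = \left(-12\right) 3 - 2357 = -36 - 2357 = -2393$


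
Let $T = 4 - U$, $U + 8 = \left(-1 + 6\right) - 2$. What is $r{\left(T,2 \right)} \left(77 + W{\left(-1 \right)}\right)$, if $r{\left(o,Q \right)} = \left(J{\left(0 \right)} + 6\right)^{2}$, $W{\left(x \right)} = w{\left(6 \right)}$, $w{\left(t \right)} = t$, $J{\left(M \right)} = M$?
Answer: $2988$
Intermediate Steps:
$U = -5$ ($U = -8 + \left(\left(-1 + 6\right) - 2\right) = -8 + \left(5 - 2\right) = -8 + 3 = -5$)
$W{\left(x \right)} = 6$
$T = 9$ ($T = 4 - -5 = 4 + 5 = 9$)
$r{\left(o,Q \right)} = 36$ ($r{\left(o,Q \right)} = \left(0 + 6\right)^{2} = 6^{2} = 36$)
$r{\left(T,2 \right)} \left(77 + W{\left(-1 \right)}\right) = 36 \left(77 + 6\right) = 36 \cdot 83 = 2988$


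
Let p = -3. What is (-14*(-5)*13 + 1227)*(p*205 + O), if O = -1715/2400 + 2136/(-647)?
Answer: -410820301337/310560 ≈ -1.3228e+6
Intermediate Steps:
O = -1247201/310560 (O = -1715*1/2400 + 2136*(-1/647) = -343/480 - 2136/647 = -1247201/310560 ≈ -4.0160)
(-14*(-5)*13 + 1227)*(p*205 + O) = (-14*(-5)*13 + 1227)*(-3*205 - 1247201/310560) = (70*13 + 1227)*(-615 - 1247201/310560) = (910 + 1227)*(-192241601/310560) = 2137*(-192241601/310560) = -410820301337/310560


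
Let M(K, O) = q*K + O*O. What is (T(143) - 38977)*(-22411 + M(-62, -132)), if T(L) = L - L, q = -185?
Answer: -252687891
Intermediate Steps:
M(K, O) = O² - 185*K (M(K, O) = -185*K + O*O = -185*K + O² = O² - 185*K)
T(L) = 0
(T(143) - 38977)*(-22411 + M(-62, -132)) = (0 - 38977)*(-22411 + ((-132)² - 185*(-62))) = -38977*(-22411 + (17424 + 11470)) = -38977*(-22411 + 28894) = -38977*6483 = -252687891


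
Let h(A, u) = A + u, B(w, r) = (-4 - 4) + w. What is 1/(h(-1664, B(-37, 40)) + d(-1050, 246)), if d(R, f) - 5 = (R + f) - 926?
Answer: -1/3434 ≈ -0.00029121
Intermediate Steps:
B(w, r) = -8 + w
d(R, f) = -921 + R + f (d(R, f) = 5 + ((R + f) - 926) = 5 + (-926 + R + f) = -921 + R + f)
1/(h(-1664, B(-37, 40)) + d(-1050, 246)) = 1/((-1664 + (-8 - 37)) + (-921 - 1050 + 246)) = 1/((-1664 - 45) - 1725) = 1/(-1709 - 1725) = 1/(-3434) = -1/3434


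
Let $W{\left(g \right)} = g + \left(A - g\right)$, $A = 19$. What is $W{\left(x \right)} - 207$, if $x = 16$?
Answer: $-188$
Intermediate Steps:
$W{\left(g \right)} = 19$ ($W{\left(g \right)} = g - \left(-19 + g\right) = 19$)
$W{\left(x \right)} - 207 = 19 - 207 = -188$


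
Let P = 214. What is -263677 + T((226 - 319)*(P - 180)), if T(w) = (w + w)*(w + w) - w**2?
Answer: 29731055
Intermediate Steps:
T(w) = 3*w**2 (T(w) = (2*w)*(2*w) - w**2 = 4*w**2 - w**2 = 3*w**2)
-263677 + T((226 - 319)*(P - 180)) = -263677 + 3*((226 - 319)*(214 - 180))**2 = -263677 + 3*(-93*34)**2 = -263677 + 3*(-3162)**2 = -263677 + 3*9998244 = -263677 + 29994732 = 29731055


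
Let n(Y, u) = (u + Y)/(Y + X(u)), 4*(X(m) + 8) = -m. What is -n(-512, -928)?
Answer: -5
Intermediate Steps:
X(m) = -8 - m/4 (X(m) = -8 + (-m)/4 = -8 - m/4)
n(Y, u) = (Y + u)/(-8 + Y - u/4) (n(Y, u) = (u + Y)/(Y + (-8 - u/4)) = (Y + u)/(-8 + Y - u/4))
-n(-512, -928) = -4*(-1*(-512) - 1*(-928))/(32 - 928 - 4*(-512)) = -4*(512 + 928)/(32 - 928 + 2048) = -4*1440/1152 = -1*5 = -5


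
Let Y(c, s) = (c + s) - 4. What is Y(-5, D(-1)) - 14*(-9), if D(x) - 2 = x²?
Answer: 120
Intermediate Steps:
D(x) = 2 + x²
Y(c, s) = -4 + c + s
Y(-5, D(-1)) - 14*(-9) = (-4 - 5 + (2 + (-1)²)) - 14*(-9) = (-4 - 5 + (2 + 1)) + 126 = (-4 - 5 + 3) + 126 = -6 + 126 = 120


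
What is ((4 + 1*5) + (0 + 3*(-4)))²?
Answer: 9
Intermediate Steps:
((4 + 1*5) + (0 + 3*(-4)))² = ((4 + 5) + (0 - 12))² = (9 - 12)² = (-3)² = 9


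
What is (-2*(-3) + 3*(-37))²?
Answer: 11025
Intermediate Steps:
(-2*(-3) + 3*(-37))² = (6 - 111)² = (-105)² = 11025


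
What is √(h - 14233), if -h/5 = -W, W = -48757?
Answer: I*√258018 ≈ 507.95*I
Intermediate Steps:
h = -243785 (h = -(-5)*(-48757) = -5*48757 = -243785)
√(h - 14233) = √(-243785 - 14233) = √(-258018) = I*√258018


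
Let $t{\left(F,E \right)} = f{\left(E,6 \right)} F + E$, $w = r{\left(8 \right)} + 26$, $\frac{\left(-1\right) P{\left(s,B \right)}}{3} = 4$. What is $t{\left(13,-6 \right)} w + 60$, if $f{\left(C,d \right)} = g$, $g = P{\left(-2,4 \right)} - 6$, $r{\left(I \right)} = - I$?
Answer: $-4260$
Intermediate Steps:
$P{\left(s,B \right)} = -12$ ($P{\left(s,B \right)} = \left(-3\right) 4 = -12$)
$g = -18$ ($g = -12 - 6 = -18$)
$f{\left(C,d \right)} = -18$
$w = 18$ ($w = \left(-1\right) 8 + 26 = -8 + 26 = 18$)
$t{\left(F,E \right)} = E - 18 F$ ($t{\left(F,E \right)} = - 18 F + E = E - 18 F$)
$t{\left(13,-6 \right)} w + 60 = \left(-6 - 234\right) 18 + 60 = \left(-240\right) 18 + 60 = -4320 + 60 = -4260$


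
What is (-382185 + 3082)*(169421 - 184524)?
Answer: 5725592609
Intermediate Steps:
(-382185 + 3082)*(169421 - 184524) = -379103*(-15103) = 5725592609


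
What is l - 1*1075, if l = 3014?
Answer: 1939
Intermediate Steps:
l - 1*1075 = 3014 - 1*1075 = 3014 - 1075 = 1939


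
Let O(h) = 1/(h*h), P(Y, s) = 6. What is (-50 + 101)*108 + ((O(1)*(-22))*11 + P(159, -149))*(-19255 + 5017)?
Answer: 3365676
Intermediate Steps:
O(h) = h⁻² (O(h) = 1/(h²) = h⁻²)
(-50 + 101)*108 + ((O(1)*(-22))*11 + P(159, -149))*(-19255 + 5017) = (-50 + 101)*108 + ((-22/1²)*11 + 6)*(-19255 + 5017) = 51*108 + ((1*(-22))*11 + 6)*(-14238) = 5508 + (-22*11 + 6)*(-14238) = 5508 + (-242 + 6)*(-14238) = 5508 - 236*(-14238) = 5508 + 3360168 = 3365676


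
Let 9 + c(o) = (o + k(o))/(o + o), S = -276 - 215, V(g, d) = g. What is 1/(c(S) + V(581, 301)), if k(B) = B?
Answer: 1/573 ≈ 0.0017452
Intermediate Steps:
S = -491
c(o) = -8 (c(o) = -9 + (o + o)/(o + o) = -9 + (2*o)/((2*o)) = -9 + (2*o)*(1/(2*o)) = -9 + 1 = -8)
1/(c(S) + V(581, 301)) = 1/(-8 + 581) = 1/573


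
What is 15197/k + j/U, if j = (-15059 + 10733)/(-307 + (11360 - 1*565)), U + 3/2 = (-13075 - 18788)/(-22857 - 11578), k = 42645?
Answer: 528156605879/491725933890 ≈ 1.0741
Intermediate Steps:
U = -39579/68870 (U = -3/2 + (-13075 - 18788)/(-22857 - 11578) = -3/2 - 31863/(-34435) = -3/2 - 31863*(-1/34435) = -3/2 + 31863/34435 = -39579/68870 ≈ -0.57469)
j = -721/1748 (j = -4326/(-307 + (11360 - 565)) = -4326/(-307 + 10795) = -4326/10488 = -4326*1/10488 = -721/1748 ≈ -0.41247)
15197/k + j/U = 15197/42645 - 721/(1748*(-39579/68870)) = 15197*(1/42645) - 721/1748*(-68870/39579) = 15197/42645 + 24827635/34592046 = 528156605879/491725933890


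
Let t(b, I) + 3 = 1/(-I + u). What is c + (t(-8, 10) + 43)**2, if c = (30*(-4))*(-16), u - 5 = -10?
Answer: 790801/225 ≈ 3514.7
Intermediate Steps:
u = -5 (u = 5 - 10 = -5)
t(b, I) = -3 + 1/(-5 - I) (t(b, I) = -3 + 1/(-I - 5) = -3 + 1/(-5 - I))
c = 1920 (c = -120*(-16) = 1920)
c + (t(-8, 10) + 43)**2 = 1920 + ((-16 - 3*10)/(5 + 10) + 43)**2 = 1920 + ((-16 - 30)/15 + 43)**2 = 1920 + ((1/15)*(-46) + 43)**2 = 1920 + (-46/15 + 43)**2 = 1920 + (599/15)**2 = 1920 + 358801/225 = 790801/225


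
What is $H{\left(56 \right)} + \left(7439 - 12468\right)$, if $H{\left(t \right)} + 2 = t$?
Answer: $-4975$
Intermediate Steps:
$H{\left(t \right)} = -2 + t$
$H{\left(56 \right)} + \left(7439 - 12468\right) = \left(-2 + 56\right) + \left(7439 - 12468\right) = 54 - 5029 = -4975$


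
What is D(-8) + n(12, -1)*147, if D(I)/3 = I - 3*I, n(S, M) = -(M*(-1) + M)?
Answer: 48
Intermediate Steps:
n(S, M) = 0 (n(S, M) = -(-M + M) = -1*0 = 0)
D(I) = -6*I (D(I) = 3*(I - 3*I) = 3*(-2*I) = -6*I)
D(-8) + n(12, -1)*147 = -6*(-8) + 0*147 = 48 + 0 = 48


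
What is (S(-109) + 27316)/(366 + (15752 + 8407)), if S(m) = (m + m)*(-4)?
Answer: 3132/2725 ≈ 1.1494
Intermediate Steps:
S(m) = -8*m (S(m) = (2*m)*(-4) = -8*m)
(S(-109) + 27316)/(366 + (15752 + 8407)) = (-8*(-109) + 27316)/(366 + (15752 + 8407)) = (872 + 27316)/(366 + 24159) = 28188/24525 = 28188*(1/24525) = 3132/2725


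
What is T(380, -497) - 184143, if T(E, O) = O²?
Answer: 62866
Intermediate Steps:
T(380, -497) - 184143 = (-497)² - 184143 = 247009 - 184143 = 62866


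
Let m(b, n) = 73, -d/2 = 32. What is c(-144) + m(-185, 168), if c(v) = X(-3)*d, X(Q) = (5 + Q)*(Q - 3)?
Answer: 841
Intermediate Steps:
d = -64 (d = -2*32 = -64)
X(Q) = (-3 + Q)*(5 + Q) (X(Q) = (5 + Q)*(-3 + Q) = (-3 + Q)*(5 + Q))
c(v) = 768 (c(v) = (-15 + (-3)**2 + 2*(-3))*(-64) = (-15 + 9 - 6)*(-64) = -12*(-64) = 768)
c(-144) + m(-185, 168) = 768 + 73 = 841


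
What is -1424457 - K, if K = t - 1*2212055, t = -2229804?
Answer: 3017402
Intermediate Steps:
K = -4441859 (K = -2229804 - 1*2212055 = -2229804 - 2212055 = -4441859)
-1424457 - K = -1424457 - 1*(-4441859) = -1424457 + 4441859 = 3017402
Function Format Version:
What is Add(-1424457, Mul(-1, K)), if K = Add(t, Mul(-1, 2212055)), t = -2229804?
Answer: 3017402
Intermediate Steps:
K = -4441859 (K = Add(-2229804, Mul(-1, 2212055)) = Add(-2229804, -2212055) = -4441859)
Add(-1424457, Mul(-1, K)) = Add(-1424457, Mul(-1, -4441859)) = Add(-1424457, 4441859) = 3017402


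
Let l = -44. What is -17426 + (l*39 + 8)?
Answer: -19134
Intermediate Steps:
-17426 + (l*39 + 8) = -17426 + (-44*39 + 8) = -17426 + (-1716 + 8) = -17426 - 1708 = -19134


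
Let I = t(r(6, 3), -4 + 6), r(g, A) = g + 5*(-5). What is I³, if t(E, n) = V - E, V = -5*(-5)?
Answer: 85184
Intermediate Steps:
V = 25
r(g, A) = -25 + g (r(g, A) = g - 25 = -25 + g)
t(E, n) = 25 - E
I = 44 (I = 25 - (-25 + 6) = 25 - 1*(-19) = 25 + 19 = 44)
I³ = 44³ = 85184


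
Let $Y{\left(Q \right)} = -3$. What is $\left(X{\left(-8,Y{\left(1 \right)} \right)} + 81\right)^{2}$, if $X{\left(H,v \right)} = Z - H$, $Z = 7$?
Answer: $9216$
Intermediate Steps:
$X{\left(H,v \right)} = 7 - H$
$\left(X{\left(-8,Y{\left(1 \right)} \right)} + 81\right)^{2} = \left(\left(7 - -8\right) + 81\right)^{2} = \left(\left(7 + 8\right) + 81\right)^{2} = \left(15 + 81\right)^{2} = 96^{2} = 9216$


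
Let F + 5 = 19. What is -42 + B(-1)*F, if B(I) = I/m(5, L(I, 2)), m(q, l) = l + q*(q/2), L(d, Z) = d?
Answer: -994/23 ≈ -43.217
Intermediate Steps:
F = 14 (F = -5 + 19 = 14)
m(q, l) = l + q²/2 (m(q, l) = l + q*(q*(½)) = l + q*(q/2) = l + q²/2)
B(I) = I/(25/2 + I) (B(I) = I/(I + (½)*5²) = I/(I + (½)*25) = I/(I + 25/2) = I/(25/2 + I))
-42 + B(-1)*F = -42 + (2*(-1)/(25 + 2*(-1)))*14 = -42 + (2*(-1)/(25 - 2))*14 = -42 + (2*(-1)/23)*14 = -42 + (2*(-1)*(1/23))*14 = -42 - 2/23*14 = -42 - 28/23 = -994/23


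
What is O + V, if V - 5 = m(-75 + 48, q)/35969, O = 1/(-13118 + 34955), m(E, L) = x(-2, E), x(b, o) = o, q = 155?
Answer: 3926721635/785455053 ≈ 4.9993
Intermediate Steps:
m(E, L) = E
O = 1/21837 ≈ 4.5794e-5
V = 179818/35969 (V = 5 + (-75 + 48)/35969 = 5 - 27*1/35969 = 5 - 27/35969 = 179818/35969 ≈ 4.9993)
O + V = 1/21837 + 179818/35969 = 3926721635/785455053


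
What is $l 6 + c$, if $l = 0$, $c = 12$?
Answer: $12$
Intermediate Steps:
$l 6 + c = 0 \cdot 6 + 12 = 0 + 12 = 12$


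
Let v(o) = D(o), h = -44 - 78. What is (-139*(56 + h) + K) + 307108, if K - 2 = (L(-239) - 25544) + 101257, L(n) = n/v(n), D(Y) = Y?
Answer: 391998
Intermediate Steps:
h = -122
v(o) = o
L(n) = 1 (L(n) = n/n = 1)
K = 75716 (K = 2 + ((1 - 25544) + 101257) = 2 + (-25543 + 101257) = 2 + 75714 = 75716)
(-139*(56 + h) + K) + 307108 = (-139*(56 - 122) + 75716) + 307108 = (-139*(-66) + 75716) + 307108 = (9174 + 75716) + 307108 = 84890 + 307108 = 391998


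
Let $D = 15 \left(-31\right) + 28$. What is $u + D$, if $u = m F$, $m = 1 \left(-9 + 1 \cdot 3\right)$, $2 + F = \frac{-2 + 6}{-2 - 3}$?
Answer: $- \frac{2101}{5} \approx -420.2$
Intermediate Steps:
$D = -437$ ($D = -465 + 28 = -437$)
$F = - \frac{14}{5}$ ($F = -2 + \frac{-2 + 6}{-2 - 3} = -2 + \frac{4}{-5} = -2 + 4 \left(- \frac{1}{5}\right) = -2 - \frac{4}{5} = - \frac{14}{5} \approx -2.8$)
$m = -6$ ($m = 1 \left(-9 + 3\right) = 1 \left(-6\right) = -6$)
$u = \frac{84}{5}$ ($u = \left(-6\right) \left(- \frac{14}{5}\right) = \frac{84}{5} \approx 16.8$)
$u + D = \frac{84}{5} - 437 = - \frac{2101}{5}$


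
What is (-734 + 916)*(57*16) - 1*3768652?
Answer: -3602668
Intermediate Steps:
(-734 + 916)*(57*16) - 1*3768652 = 182*912 - 3768652 = 165984 - 3768652 = -3602668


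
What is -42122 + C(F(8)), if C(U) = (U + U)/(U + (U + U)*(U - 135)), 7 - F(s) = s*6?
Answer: -14784824/351 ≈ -42122.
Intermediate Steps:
F(s) = 7 - 6*s (F(s) = 7 - s*6 = 7 - 6*s)
C(U) = 2*U/(U + 2*U*(-135 + U)) (C(U) = (2*U)/(U + (2*U)*(-135 + U)) = (2*U)/(U + 2*U*(-135 + U)) = 2*U/(U + 2*U*(-135 + U)))
-42122 + C(F(8)) = -42122 + 2/(-269 + 2*(7 - 6*8)) = -42122 + 2/(-269 + 2*(7 - 48)) = -42122 + 2/(-269 + 2*(-41)) = -42122 + 2/(-269 - 82) = -42122 + 2/(-351) = -42122 + 2*(-1/351) = -42122 - 2/351 = -14784824/351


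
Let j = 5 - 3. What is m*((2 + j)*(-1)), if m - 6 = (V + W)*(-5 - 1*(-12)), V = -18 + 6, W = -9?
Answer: 564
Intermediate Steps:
j = 2
V = -12
m = -141 (m = 6 + (-12 - 9)*(-5 - 1*(-12)) = 6 - 21*(-5 + 12) = 6 - 21*7 = 6 - 147 = -141)
m*((2 + j)*(-1)) = -141*(2 + 2)*(-1) = -564*(-1) = -141*(-4) = 564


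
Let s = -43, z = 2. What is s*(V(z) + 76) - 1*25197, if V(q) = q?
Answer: -28551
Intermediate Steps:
s*(V(z) + 76) - 1*25197 = -43*(2 + 76) - 1*25197 = -43*78 - 25197 = -3354 - 25197 = -28551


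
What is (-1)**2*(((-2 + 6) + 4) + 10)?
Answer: 18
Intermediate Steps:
(-1)**2*(((-2 + 6) + 4) + 10) = 1*((4 + 4) + 10) = 1*(8 + 10) = 1*18 = 18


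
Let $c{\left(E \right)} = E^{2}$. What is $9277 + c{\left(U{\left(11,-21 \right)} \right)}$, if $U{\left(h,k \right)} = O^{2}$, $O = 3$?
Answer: $9358$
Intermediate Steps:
$U{\left(h,k \right)} = 9$ ($U{\left(h,k \right)} = 3^{2} = 9$)
$9277 + c{\left(U{\left(11,-21 \right)} \right)} = 9277 + 9^{2} = 9277 + 81 = 9358$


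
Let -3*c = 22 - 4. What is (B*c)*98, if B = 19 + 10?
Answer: -17052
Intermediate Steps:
c = -6 (c = -(22 - 4)/3 = -1/3*18 = -6)
B = 29
(B*c)*98 = (29*(-6))*98 = -174*98 = -17052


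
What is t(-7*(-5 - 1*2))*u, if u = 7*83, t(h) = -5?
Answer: -2905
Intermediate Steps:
u = 581
t(-7*(-5 - 1*2))*u = -5*581 = -2905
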